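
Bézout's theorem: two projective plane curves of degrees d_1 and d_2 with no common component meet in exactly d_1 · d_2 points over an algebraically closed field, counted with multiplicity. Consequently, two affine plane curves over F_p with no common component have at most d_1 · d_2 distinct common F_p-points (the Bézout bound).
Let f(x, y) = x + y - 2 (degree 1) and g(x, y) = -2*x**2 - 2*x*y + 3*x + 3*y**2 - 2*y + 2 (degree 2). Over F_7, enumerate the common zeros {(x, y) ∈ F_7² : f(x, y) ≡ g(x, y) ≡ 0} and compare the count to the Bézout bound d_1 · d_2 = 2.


Common zeros: {(2, 0), (4, 5)}; count = 2; Bézout bound = 2.

deg(f) = 1, deg(g) = 2, so Bézout bound = 2.
Scan x ∈ F_7. For each x, list the y ∈ F_7 with f(x, y) ≡ 0 and those with g(x, y) ≡ 0 (mod 7); the common zeros in that column are the intersection.
  x = 0: f ≡ 0 at y ∈ {2}; g ≡ 0 at y ∈ {4, 6}; common: ∅.
  x = 1: f ≡ 0 at y ∈ {1}; g ≡ 0 at y ∈ {2, 4}; common: ∅.
  x = 2: f ≡ 0 at y ∈ {0}; g ≡ 0 at y ∈ {0, 2}; common: {0}.
  x = 3: f ≡ 0 at y ∈ {6}; g ≡ 0 at y ∈ {0, 5}; common: ∅.
  x = 4: f ≡ 0 at y ∈ {5}; g ≡ 0 at y ∈ {3, 5}; common: {5}.
  x = 5: f ≡ 0 at y ∈ {4}; g ≡ 0 at y ∈ {1, 3}; common: ∅.
  x = 6: f ≡ 0 at y ∈ {3}; g ≡ 0 at y ∈ {1, 6}; common: ∅.
Collecting: common zeros = {(2, 0), (4, 5)}, so the count is 2.
Comparison with the Bézout bound: 2 ≤ 2 = deg(f)·deg(g), as expected for curves with no common component (the bound is attained).


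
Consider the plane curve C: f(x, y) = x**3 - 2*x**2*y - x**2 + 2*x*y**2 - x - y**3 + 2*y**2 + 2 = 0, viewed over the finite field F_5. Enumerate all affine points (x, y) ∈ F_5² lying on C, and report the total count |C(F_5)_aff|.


Affine F_5-points: {(0, 4), (1, 2), (3, 2)}; count = 3.

For each of the 25 pairs (x, y) ∈ F_5², evaluate f(x, y) mod 5. Record the zeros.
  x = 0: [0↦2, 1↦3, 2↦2, 3↦3, 4↦0]  zeros at y ∈ {4}
  x = 1: [0↦1, 1↦2, 2↦0, 3↦4, 4↦3]  zeros at y ∈ {2}
  x = 2: [0↦4, 1↦1, 2↦4, 3↦2, 4↦4]  zeros at y ∈ ∅
  x = 3: [0↦2, 1↦1, 2↦0, 3↦3, 4↦4]  zeros at y ∈ {2}
  x = 4: [0↦1, 1↦3, 2↦4, 3↦3, 4↦4]  zeros at y ∈ ∅
Collecting zeros: affine points = {(0, 4), (1, 2), (3, 2)}.
Total count |C(F_5)_aff| = 3.


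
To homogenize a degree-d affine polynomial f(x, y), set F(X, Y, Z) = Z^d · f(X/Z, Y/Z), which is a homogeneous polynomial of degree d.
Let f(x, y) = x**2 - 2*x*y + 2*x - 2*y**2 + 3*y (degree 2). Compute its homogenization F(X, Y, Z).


F(X, Y, Z) = X**2 - 2*X*Y + 2*X*Z - 2*Y**2 + 3*Y*Z

deg(f) = 2.
Substitute x = X/Z, y = Y/Z into f, then multiply by Z^2.
  monomial 1·x^2·y^0 ↦ 1·X^2·Y^0·Z^0.
  monomial -2·x^1·y^1 ↦ -2·X^1·Y^1·Z^0.
  monomial 2·x^1·y^0 ↦ 2·X^1·Y^0·Z^1.
  monomial -2·x^0·y^2 ↦ -2·X^0·Y^2·Z^0.
  monomial 3·x^0·y^1 ↦ 3·X^0·Y^1·Z^1.
Collecting: F(X, Y, Z) = X**2 - 2*X*Y + 2*X*Z - 2*Y**2 + 3*Y*Z.


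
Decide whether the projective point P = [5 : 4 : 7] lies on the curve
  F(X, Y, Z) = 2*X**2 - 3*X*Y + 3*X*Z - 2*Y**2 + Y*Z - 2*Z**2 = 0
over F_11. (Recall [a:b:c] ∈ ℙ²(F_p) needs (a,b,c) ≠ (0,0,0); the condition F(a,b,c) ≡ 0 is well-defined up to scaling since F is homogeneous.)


F(5,4,7) ≡ 4 (mod 11); P is NOT on the curve.

Evaluate F(5, 4, 7) term-by-term (mod 11).
  2*X**2 ↦ 2·25·1·1 = 50
  -3*X*Y ↦ -3·5·4·1 = -60
  3*X*Z ↦ 3·5·1·7 = 105
  -2*Y**2 ↦ -2·1·16·1 = -32
  Y*Z ↦ 1·1·4·7 = 28
  -2*Z**2 ↦ -2·1·1·49 = -98
Sum: F(5, 4, 7) = (50) + (-60) + (105) + (-32) + (28) + (-98) = -7.
Reducing mod 11: -7 ≡ 4 (mod 11).
Since F(a, b, c) ≡ 4 ≠ 0 (mod 11), P does NOT lie on the curve.


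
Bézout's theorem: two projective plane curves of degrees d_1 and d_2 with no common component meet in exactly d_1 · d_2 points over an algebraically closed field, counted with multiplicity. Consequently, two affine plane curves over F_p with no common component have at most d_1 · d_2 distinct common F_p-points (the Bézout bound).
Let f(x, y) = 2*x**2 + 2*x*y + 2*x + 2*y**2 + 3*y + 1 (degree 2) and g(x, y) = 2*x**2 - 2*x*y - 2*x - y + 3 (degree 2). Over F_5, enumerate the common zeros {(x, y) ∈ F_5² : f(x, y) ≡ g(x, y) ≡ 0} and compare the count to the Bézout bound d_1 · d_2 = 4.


Common zeros: {(3, 0)}; count = 1; Bézout bound = 4.

deg(f) = 2, deg(g) = 2, so Bézout bound = 4.
Scan x ∈ F_5. For each x, list the y ∈ F_5 with f(x, y) ≡ 0 and those with g(x, y) ≡ 0 (mod 5); the common zeros in that column are the intersection.
  x = 0: f ≡ 0 at y ∈ {2, 4}; g ≡ 0 at y ∈ {3}; common: ∅.
  x = 1: f ≡ 0 at y ∈ {0}; g ≡ 0 at y ∈ {1}; common: ∅.
  x = 2: f ≡ 0 at y ∈ {2}; g ≡ 0 at y ∈ ∅; common: ∅.
  x = 3: f ≡ 0 at y ∈ {0, 3}; g ≡ 0 at y ∈ {0}; common: {0}.
  x = 4: f ≡ 0 at y ∈ ∅; g ≡ 0 at y ∈ {3}; common: ∅.
Collecting: common zeros = {(3, 0)}, so the count is 1.
Comparison with the Bézout bound: 1 ≤ 4 = deg(f)·deg(g), as expected for curves with no common component (the affine F_5-count falls short of the bound because intersections may lie at infinity, over extension fields, or carry multiplicity).


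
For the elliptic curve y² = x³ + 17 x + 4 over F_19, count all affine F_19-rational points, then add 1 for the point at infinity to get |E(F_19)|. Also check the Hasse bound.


Affine points = {(0, 2), (0, 17), (3, 5), (3, 14), (5, 9), (5, 10), (8, 5), (8, 14), (12, 6), (12, 13), (13, 3), (13, 16), (15, 9), (15, 10), (17, 0), (18, 9), (18, 10)}; affine count = 17; |E(F_19)| = 18.

Discriminant check: Δ ∝ 4a³ + 27b² = 4·17³ + 27·4² = 4·4913 + 27·16 ≡ 1 (mod 19). Nonzero ⇒ E is nonsingular.
For each x ∈ F_19, compute rhs = x³ + 17·x + 4 mod 19, then count y ∈ F_19 with y² ≡ rhs.
  x = 0: rhs = 4, matching y values: 2, 17 (2 points).
  x = 1: rhs = 3, matching y values: none (0 points).
  x = 2: rhs = 8, matching y values: none (0 points).
  x = 3: rhs = 6, matching y values: 5, 14 (2 points).
  x = 4: rhs = 3, matching y values: none (0 points).
  x = 5: rhs = 5, matching y values: 9, 10 (2 points).
  x = 6: rhs = 18, matching y values: none (0 points).
  x = 7: rhs = 10, matching y values: none (0 points).
  x = 8: rhs = 6, matching y values: 5, 14 (2 points).
  x = 9: rhs = 12, matching y values: none (0 points).
  x = 10: rhs = 15, matching y values: none (0 points).
  x = 11: rhs = 2, matching y values: none (0 points).
  x = 12: rhs = 17, matching y values: 6, 13 (2 points).
  x = 13: rhs = 9, matching y values: 3, 16 (2 points).
  x = 14: rhs = 3, matching y values: none (0 points).
  x = 15: rhs = 5, matching y values: 9, 10 (2 points).
  x = 16: rhs = 2, matching y values: none (0 points).
  x = 17: rhs = 0, matching y values: 0 (1 points).
  x = 18: rhs = 5, matching y values: 9, 10 (2 points).
Total affine count: 17.
Full point count |E(F_19)| = 17 + 1 = 18.
Hasse bound: |18 − (19+1)| = |-2| = 2 ≤ 2√19 ≈ 8.7178 ✓.


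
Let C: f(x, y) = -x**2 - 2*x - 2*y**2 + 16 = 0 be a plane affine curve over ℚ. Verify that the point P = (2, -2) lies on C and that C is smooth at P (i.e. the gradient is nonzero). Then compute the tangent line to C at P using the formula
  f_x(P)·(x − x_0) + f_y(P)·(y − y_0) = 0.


Tangent line at P: -6*x + 8*y + 28 = 0.

Step 1: f(2, -2) = 0, so P lies on C.
Step 2: partial derivatives
  f_x(x, y) = -2*x - 2, f_y(x, y) = -4*y.
  f_x(P) = -6, f_y(P) = 8 (gradient nonzero, so P is smooth).
Step 3: tangent line at P: -6·(x − 2) + 8·(y − -2) = 0.
Expanding: -6*x + 8*y + 28 = 0.


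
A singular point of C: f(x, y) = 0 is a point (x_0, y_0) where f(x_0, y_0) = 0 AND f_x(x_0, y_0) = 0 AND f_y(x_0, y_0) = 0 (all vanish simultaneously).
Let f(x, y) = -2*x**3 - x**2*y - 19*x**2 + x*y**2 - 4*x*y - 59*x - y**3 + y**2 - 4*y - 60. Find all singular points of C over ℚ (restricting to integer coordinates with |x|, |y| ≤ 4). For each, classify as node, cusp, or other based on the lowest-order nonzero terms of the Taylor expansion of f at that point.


Singular points: {(-3, -1)}; classification: cusp.

Compute partial derivatives:
  f_x = -6*x**2 - 2*x*y - 38*x + y**2 - 4*y - 59.
  f_y = -x**2 + 2*x*y - 4*x - 3*y**2 + 2*y - 4.
Scan x_0 ∈ {−4, ..., 4}. For each x_0, f_y(x_0, y) is a polynomial in y; find its integer roots y ∈ {−4, ..., 4}, then test f_x and f at those candidates.
  x = -4: f_y(-4, y) = -3*y**2 - 6*y - 4; no integer root y with |y| ≤ 4.
  x = -3: f_y(-3, y) = -3*y**2 - 4*y - 1; vanishes at y ∈ {-1}. (-3, -1): f_x = 0, f = 0 — SINGULAR.
  x = -2: f_y(-2, y) = -3*y**2 - 2*y; vanishes at y ∈ {0}. (-2, 0): f_x = -7 ≠ 0.
  x = -1: f_y(-1, y) = -3*y**2 - 1; no integer root y with |y| ≤ 4.
  x = 0: f_y(0, y) = -3*y**2 + 2*y - 4; no integer root y with |y| ≤ 4.
  x = 1: f_y(1, y) = -3*y**2 + 4*y - 9; no integer root y with |y| ≤ 4.
  x = 2: f_y(2, y) = -3*y**2 + 6*y - 16; no integer root y with |y| ≤ 4.
  x = 3: f_y(3, y) = -3*y**2 + 8*y - 25; no integer root y with |y| ≤ 4.
  x = 4: f_y(4, y) = -3*y**2 + 10*y - 36; no integer root y with |y| ≤ 4.
Only singular point on the grid: (-3, -1).
Classify: substitute x = -3 + u, y = -1 + v and expand: f = -2*u**3 - u**2*v + u*v**2 - v**3 + v**2.
No constant or linear terms (consistent with a singular point). Quadratic part: v**2. Cubic part: -2*u**3 - u**2*v + u*v**2 - v**3.
The quadratic part v**2 is a perfect square, so there is a single (double) tangent line v = 0, i.e. y = -1. Restricting the cubic part to that line (v = 0) leaves -2*u**3 ≠ 0, so f is not divisible by v and the branch is v² ≈ 2*u**3 to lowest order — this is a cusp.
Classification: cusp.


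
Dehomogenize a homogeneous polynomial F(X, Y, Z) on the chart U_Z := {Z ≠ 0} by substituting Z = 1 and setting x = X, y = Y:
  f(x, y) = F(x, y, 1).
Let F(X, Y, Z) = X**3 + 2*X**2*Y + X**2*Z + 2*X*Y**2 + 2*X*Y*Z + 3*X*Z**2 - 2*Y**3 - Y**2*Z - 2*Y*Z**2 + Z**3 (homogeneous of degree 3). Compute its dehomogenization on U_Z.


f(x, y) = x**3 + 2*x**2*y + x**2 + 2*x*y**2 + 2*x*y + 3*x - 2*y**3 - y**2 - 2*y + 1

On U_Z we set Z = 1. Each monomial c·X^i·Y^j·Z^k in F becomes c·x^i·y^j·1^k = c·x^i·y^j.
Substituting Z = 1: F(X, Y, 1) = x**3 + 2*x**2*y + x**2 + 2*x*y**2 + 2*x*y + 3*x - 2*y**3 - y**2 - 2*y + 1.
Note: deg(f) ≤ deg(F) = 3; strict inequality happens when F is divisible by Z (lost terms).


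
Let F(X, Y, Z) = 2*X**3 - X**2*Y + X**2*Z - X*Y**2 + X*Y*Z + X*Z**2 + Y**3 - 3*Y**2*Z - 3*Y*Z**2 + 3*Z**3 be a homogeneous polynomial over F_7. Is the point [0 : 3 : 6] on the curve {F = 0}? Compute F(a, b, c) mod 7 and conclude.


F(0,3,6) ≡ 0 (mod 7); P is on the curve.

Evaluate F(0, 3, 6) term-by-term (mod 7).
  2*X**3 ↦ 2·0·1·1 = 0
  -X**2*Y ↦ -1·0·3·1 = 0
  X**2*Z ↦ 1·0·1·6 = 0
  -X*Y**2 ↦ -1·0·9·1 = 0
  X*Y*Z ↦ 1·0·3·6 = 0
  X*Z**2 ↦ 1·0·1·36 = 0
  Y**3 ↦ 1·1·27·1 = 27
  -3*Y**2*Z ↦ -3·1·9·6 = -162
  -3*Y*Z**2 ↦ -3·1·3·36 = -324
  3*Z**3 ↦ 3·1·1·216 = 648
Sum: F(0, 3, 6) = (0) + (0) + (0) + (0) + (0) + (0) + (27) + (-162) + (-324) + (648) = 189.
Reducing mod 7: 189 ≡ 0 (mod 7).
Since F(a, b, c) ≡ 0 (mod 7), P lies on the curve.


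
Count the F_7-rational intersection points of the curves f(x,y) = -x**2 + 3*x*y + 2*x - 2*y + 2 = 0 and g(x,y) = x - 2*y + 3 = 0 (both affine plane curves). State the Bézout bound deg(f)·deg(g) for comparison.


Common zeros: ∅; count = 0; Bézout bound = 2.

deg(f) = 2, deg(g) = 1, so Bézout bound = 2.
Scan x ∈ F_7. For each x, list the y ∈ F_7 with f(x, y) ≡ 0 and those with g(x, y) ≡ 0 (mod 7); the common zeros in that column are the intersection.
  x = 0: f ≡ 0 at y ∈ {1}; g ≡ 0 at y ∈ {5}; common: ∅.
  x = 1: f ≡ 0 at y ∈ {4}; g ≡ 0 at y ∈ {2}; common: ∅.
  x = 2: f ≡ 0 at y ∈ {3}; g ≡ 0 at y ∈ {6}; common: ∅.
  x = 3: f ≡ 0 at y ∈ ∅; g ≡ 0 at y ∈ {3}; common: ∅.
  x = 4: f ≡ 0 at y ∈ {2}; g ≡ 0 at y ∈ {0}; common: ∅.
  x = 5: f ≡ 0 at y ∈ {1}; g ≡ 0 at y ∈ {4}; common: ∅.
  x = 6: f ≡ 0 at y ∈ {4}; g ≡ 0 at y ∈ {1}; common: ∅.
Collecting: common zeros = ∅, so the count is 0.
Comparison with the Bézout bound: 0 ≤ 2 = deg(f)·deg(g), as expected for curves with no common component (the affine F_7-count falls short of the bound because intersections may lie at infinity, over extension fields, or carry multiplicity).


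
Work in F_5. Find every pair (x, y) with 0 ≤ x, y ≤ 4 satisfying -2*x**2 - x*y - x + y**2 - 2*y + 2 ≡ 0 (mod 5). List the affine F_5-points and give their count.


Affine F_5-points: {(0, 3), (0, 4), (3, 2), (3, 3)}; count = 4.

For each of the 25 pairs (x, y) ∈ F_5², evaluate f(x, y) mod 5. Record the zeros.
  x = 0: [0↦2, 1↦1, 2↦2, 3↦0, 4↦0]  zeros at y ∈ {3, 4}
  x = 1: [0↦4, 1↦2, 2↦2, 3↦4, 4↦3]  zeros at y ∈ ∅
  x = 2: [0↦2, 1↦4, 2↦3, 3↦4, 4↦2]  zeros at y ∈ ∅
  x = 3: [0↦1, 1↦2, 2↦0, 3↦0, 4↦2]  zeros at y ∈ {2, 3}
  x = 4: [0↦1, 1↦1, 2↦3, 3↦2, 4↦3]  zeros at y ∈ ∅
Collecting zeros: affine points = {(0, 3), (0, 4), (3, 2), (3, 3)}.
Total count |C(F_5)_aff| = 4.


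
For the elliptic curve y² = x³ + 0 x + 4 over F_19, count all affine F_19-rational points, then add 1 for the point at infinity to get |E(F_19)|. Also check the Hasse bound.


Affine points = {(0, 2), (0, 17), (1, 9), (1, 10), (4, 7), (4, 12), (6, 7), (6, 12), (7, 9), (7, 10), (9, 7), (9, 12), (10, 4), (10, 15), (11, 9), (11, 10), (13, 4), (13, 15), (15, 4), (15, 15)}; affine count = 20; |E(F_19)| = 21.

Discriminant check: Δ ∝ 4a³ + 27b² = 4·0³ + 27·4² = 4·0 + 27·16 ≡ 14 (mod 19). Nonzero ⇒ E is nonsingular.
For each x ∈ F_19, compute rhs = x³ + 0·x + 4 mod 19, then count y ∈ F_19 with y² ≡ rhs.
  x = 0: rhs = 4, matching y values: 2, 17 (2 points).
  x = 1: rhs = 5, matching y values: 9, 10 (2 points).
  x = 2: rhs = 12, matching y values: none (0 points).
  x = 3: rhs = 12, matching y values: none (0 points).
  x = 4: rhs = 11, matching y values: 7, 12 (2 points).
  x = 5: rhs = 15, matching y values: none (0 points).
  x = 6: rhs = 11, matching y values: 7, 12 (2 points).
  x = 7: rhs = 5, matching y values: 9, 10 (2 points).
  x = 8: rhs = 3, matching y values: none (0 points).
  x = 9: rhs = 11, matching y values: 7, 12 (2 points).
  x = 10: rhs = 16, matching y values: 4, 15 (2 points).
  x = 11: rhs = 5, matching y values: 9, 10 (2 points).
  x = 12: rhs = 3, matching y values: none (0 points).
  x = 13: rhs = 16, matching y values: 4, 15 (2 points).
  x = 14: rhs = 12, matching y values: none (0 points).
  x = 15: rhs = 16, matching y values: 4, 15 (2 points).
  x = 16: rhs = 15, matching y values: none (0 points).
  x = 17: rhs = 15, matching y values: none (0 points).
  x = 18: rhs = 3, matching y values: none (0 points).
Total affine count: 20.
Full point count |E(F_19)| = 20 + 1 = 21.
Hasse bound: |21 − (19+1)| = |1| = 1 ≤ 2√19 ≈ 8.7178 ✓.


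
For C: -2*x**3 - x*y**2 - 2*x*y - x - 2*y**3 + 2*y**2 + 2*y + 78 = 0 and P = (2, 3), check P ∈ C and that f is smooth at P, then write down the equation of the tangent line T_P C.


Tangent line at P: -40*x - 56*y + 248 = 0.

Step 1: f(2, 3) = 0, so P lies on C.
Step 2: partial derivatives
  f_x(x, y) = -6*x**2 - y**2 - 2*y - 1, f_y(x, y) = -2*x*y - 2*x - 6*y**2 + 4*y + 2.
  f_x(P) = -40, f_y(P) = -56 (gradient nonzero, so P is smooth).
Step 3: tangent line at P: -40·(x − 2) + -56·(y − 3) = 0.
Expanding: -40*x - 56*y + 248 = 0.


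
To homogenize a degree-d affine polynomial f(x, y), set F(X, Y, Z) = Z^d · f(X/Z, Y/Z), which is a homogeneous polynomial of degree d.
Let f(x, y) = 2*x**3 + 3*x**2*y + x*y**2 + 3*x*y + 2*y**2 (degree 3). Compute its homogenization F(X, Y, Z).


F(X, Y, Z) = 2*X**3 + 3*X**2*Y + X*Y**2 + 3*X*Y*Z + 2*Y**2*Z

deg(f) = 3.
Substitute x = X/Z, y = Y/Z into f, then multiply by Z^3.
  monomial 2·x^3·y^0 ↦ 2·X^3·Y^0·Z^0.
  monomial 3·x^2·y^1 ↦ 3·X^2·Y^1·Z^0.
  monomial 1·x^1·y^2 ↦ 1·X^1·Y^2·Z^0.
  monomial 3·x^1·y^1 ↦ 3·X^1·Y^1·Z^1.
  monomial 2·x^0·y^2 ↦ 2·X^0·Y^2·Z^1.
Collecting: F(X, Y, Z) = 2*X**3 + 3*X**2*Y + X*Y**2 + 3*X*Y*Z + 2*Y**2*Z.


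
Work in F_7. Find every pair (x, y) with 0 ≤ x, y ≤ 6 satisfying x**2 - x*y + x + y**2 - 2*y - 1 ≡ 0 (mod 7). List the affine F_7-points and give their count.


Affine F_7-points: {(0, 4), (0, 5), (3, 1), (3, 4), (4, 1), (4, 5)}; count = 6.

For each of the 49 pairs (x, y) ∈ F_7², evaluate f(x, y) mod 7. Record the zeros.
  x = 0: [0↦6, 1↦5, 2↦6, 3↦2, 4↦0, 5↦0, 6↦2]  zeros at y ∈ {4, 5}
  x = 1: [0↦1, 1↦6, 2↦6, 3↦1, 4↦5, 5↦4, 6↦5]  zeros at y ∈ ∅
  x = 2: [0↦5, 1↦2, 2↦1, 3↦2, 4↦5, 5↦3, 6↦3]  zeros at y ∈ ∅
  x = 3: [0↦4, 1↦0, 2↦5, 3↦5, 4↦0, 5↦4, 6↦3]  zeros at y ∈ {1, 4}
  x = 4: [0↦5, 1↦0, 2↦4, 3↦3, 4↦4, 5↦0, 6↦5]  zeros at y ∈ {1, 5}
  x = 5: [0↦1, 1↦2, 2↦5, 3↦3, 4↦3, 5↦5, 6↦2]  zeros at y ∈ ∅
  x = 6: [0↦6, 1↦6, 2↦1, 3↦5, 4↦4, 5↦5, 6↦1]  zeros at y ∈ ∅
Collecting zeros: affine points = {(0, 4), (0, 5), (3, 1), (3, 4), (4, 1), (4, 5)}.
Total count |C(F_7)_aff| = 6.


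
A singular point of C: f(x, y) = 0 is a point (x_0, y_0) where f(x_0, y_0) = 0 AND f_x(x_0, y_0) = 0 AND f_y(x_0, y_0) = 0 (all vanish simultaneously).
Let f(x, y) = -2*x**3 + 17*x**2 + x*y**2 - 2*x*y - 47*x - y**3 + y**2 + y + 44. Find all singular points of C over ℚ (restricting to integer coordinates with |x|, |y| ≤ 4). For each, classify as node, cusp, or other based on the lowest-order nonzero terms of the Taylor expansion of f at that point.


Singular points: {(3, 1)}; classification: node.

Compute partial derivatives:
  f_x = -6*x**2 + 34*x + y**2 - 2*y - 47.
  f_y = 2*x*y - 2*x - 3*y**2 + 2*y + 1.
Scan x_0 ∈ {−4, ..., 4}. For each x_0, f_y(x_0, y) is a polynomial in y; find its integer roots y ∈ {−4, ..., 4}, then test f_x and f at those candidates.
  x = -4: f_y(-4, y) = -3*y**2 - 6*y + 9; vanishes at y ∈ {-3, 1}. (-4, -3): f_x = -264 ≠ 0; (-4, 1): f_x = -280 ≠ 0.
  x = -3: f_y(-3, y) = -3*y**2 - 4*y + 7; vanishes at y ∈ {1}. (-3, 1): f_x = -204 ≠ 0.
  x = -2: f_y(-2, y) = -3*y**2 - 2*y + 5; vanishes at y ∈ {1}. (-2, 1): f_x = -140 ≠ 0.
  x = -1: f_y(-1, y) = 3 - 3*y**2; vanishes at y ∈ {-1, 1}. (-1, -1): f_x = -84 ≠ 0; (-1, 1): f_x = -88 ≠ 0.
  x = 0: f_y(0, y) = -3*y**2 + 2*y + 1; vanishes at y ∈ {1}. (0, 1): f_x = -48 ≠ 0.
  x = 1: f_y(1, y) = -3*y**2 + 4*y - 1; vanishes at y ∈ {1}. (1, 1): f_x = -20 ≠ 0.
  x = 2: f_y(2, y) = -3*y**2 + 6*y - 3; vanishes at y ∈ {1}. (2, 1): f_x = -4 ≠ 0.
  x = 3: f_y(3, y) = -3*y**2 + 8*y - 5; vanishes at y ∈ {1}. (3, 1): f_x = 0, f = 0 — SINGULAR.
  x = 4: f_y(4, y) = -3*y**2 + 10*y - 7; vanishes at y ∈ {1}. (4, 1): f_x = -8 ≠ 0.
Only singular point on the grid: (3, 1).
Classify: substitute x = 3 + u, y = 1 + v and expand: f = -2*u**3 - u**2 + u*v**2 - v**3 + v**2.
No constant or linear terms (consistent with a singular point). Quadratic part: -u**2 + v**2. Cubic part: -2*u**3 + u*v**2 - v**3.
The quadratic part v**2 - u**2 = (v − u)(v + u) splits into two distinct linear factors, so there are two distinct tangent lines y − 1 = ±(x − 3) — this is a node (ordinary double point).
Classification: node.


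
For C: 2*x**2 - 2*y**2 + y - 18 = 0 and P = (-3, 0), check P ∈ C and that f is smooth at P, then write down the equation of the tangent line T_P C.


Tangent line at P: -12*x + y - 36 = 0.

Step 1: f(-3, 0) = 0, so P lies on C.
Step 2: partial derivatives
  f_x(x, y) = 4*x, f_y(x, y) = 1 - 4*y.
  f_x(P) = -12, f_y(P) = 1 (gradient nonzero, so P is smooth).
Step 3: tangent line at P: -12·(x − -3) + 1·(y − 0) = 0.
Expanding: -12*x + y - 36 = 0.


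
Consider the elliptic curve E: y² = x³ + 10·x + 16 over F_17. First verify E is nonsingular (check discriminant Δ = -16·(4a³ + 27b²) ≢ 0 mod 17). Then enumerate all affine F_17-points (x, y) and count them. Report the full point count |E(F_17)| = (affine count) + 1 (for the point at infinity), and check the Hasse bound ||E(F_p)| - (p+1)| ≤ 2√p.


Affine points = {(0, 4), (0, 13), (4, 1), (4, 16), (5, 2), (5, 15), (7, 2), (7, 15), (8, 8), (8, 9), (9, 6), (9, 11)}; affine count = 12; |E(F_17)| = 13.

Discriminant check: Δ ∝ 4a³ + 27b² = 4·10³ + 27·16² = 4·1000 + 27·256 ≡ 15 (mod 17). Nonzero ⇒ E is nonsingular.
For each x ∈ F_17, compute rhs = x³ + 10·x + 16 mod 17, then count y ∈ F_17 with y² ≡ rhs.
  x = 0: rhs = 16, matching y values: 4, 13 (2 points).
  x = 1: rhs = 10, matching y values: none (0 points).
  x = 2: rhs = 10, matching y values: none (0 points).
  x = 3: rhs = 5, matching y values: none (0 points).
  x = 4: rhs = 1, matching y values: 1, 16 (2 points).
  x = 5: rhs = 4, matching y values: 2, 15 (2 points).
  x = 6: rhs = 3, matching y values: none (0 points).
  x = 7: rhs = 4, matching y values: 2, 15 (2 points).
  x = 8: rhs = 13, matching y values: 8, 9 (2 points).
  x = 9: rhs = 2, matching y values: 6, 11 (2 points).
  x = 10: rhs = 11, matching y values: none (0 points).
  x = 11: rhs = 12, matching y values: none (0 points).
  x = 12: rhs = 11, matching y values: none (0 points).
  x = 13: rhs = 14, matching y values: none (0 points).
  x = 14: rhs = 10, matching y values: none (0 points).
  x = 15: rhs = 5, matching y values: none (0 points).
  x = 16: rhs = 5, matching y values: none (0 points).
Total affine count: 12.
Full point count |E(F_17)| = 12 + 1 = 13.
Hasse bound: |13 − (17+1)| = |-5| = 5 ≤ 2√17 ≈ 8.2462 ✓.


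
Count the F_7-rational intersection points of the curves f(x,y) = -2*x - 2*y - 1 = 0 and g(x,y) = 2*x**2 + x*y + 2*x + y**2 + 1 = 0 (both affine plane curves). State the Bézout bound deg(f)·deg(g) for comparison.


Common zeros: ∅; count = 0; Bézout bound = 2.

deg(f) = 1, deg(g) = 2, so Bézout bound = 2.
Scan x ∈ F_7. For each x, list the y ∈ F_7 with f(x, y) ≡ 0 and those with g(x, y) ≡ 0 (mod 7); the common zeros in that column are the intersection.
  x = 0: f ≡ 0 at y ∈ {3}; g ≡ 0 at y ∈ ∅; common: ∅.
  x = 1: f ≡ 0 at y ∈ {2}; g ≡ 0 at y ∈ {1, 5}; common: ∅.
  x = 2: f ≡ 0 at y ∈ {1}; g ≡ 0 at y ∈ {2, 3}; common: ∅.
  x = 3: f ≡ 0 at y ∈ {0}; g ≡ 0 at y ∈ {2}; common: ∅.
  x = 4: f ≡ 0 at y ∈ {6}; g ≡ 0 at y ∈ ∅; common: ∅.
  x = 5: f ≡ 0 at y ∈ {5}; g ≡ 0 at y ∈ ∅; common: ∅.
  x = 6: f ≡ 0 at y ∈ {4}; g ≡ 0 at y ∈ {3, 5}; common: ∅.
Collecting: common zeros = ∅, so the count is 0.
Comparison with the Bézout bound: 0 ≤ 2 = deg(f)·deg(g), as expected for curves with no common component (the affine F_7-count falls short of the bound because intersections may lie at infinity, over extension fields, or carry multiplicity).


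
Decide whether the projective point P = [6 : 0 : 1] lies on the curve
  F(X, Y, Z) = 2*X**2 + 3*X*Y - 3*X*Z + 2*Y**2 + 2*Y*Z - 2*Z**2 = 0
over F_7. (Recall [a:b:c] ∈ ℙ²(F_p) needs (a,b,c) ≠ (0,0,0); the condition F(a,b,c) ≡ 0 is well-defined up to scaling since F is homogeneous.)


F(6,0,1) ≡ 3 (mod 7); P is NOT on the curve.

Evaluate F(6, 0, 1) term-by-term (mod 7).
  2*X**2 ↦ 2·36·1·1 = 72
  3*X*Y ↦ 3·6·0·1 = 0
  -3*X*Z ↦ -3·6·1·1 = -18
  2*Y**2 ↦ 2·1·0·1 = 0
  2*Y*Z ↦ 2·1·0·1 = 0
  -2*Z**2 ↦ -2·1·1·1 = -2
Sum: F(6, 0, 1) = (72) + (0) + (-18) + (0) + (0) + (-2) = 52.
Reducing mod 7: 52 ≡ 3 (mod 7).
Since F(a, b, c) ≡ 3 ≠ 0 (mod 7), P does NOT lie on the curve.


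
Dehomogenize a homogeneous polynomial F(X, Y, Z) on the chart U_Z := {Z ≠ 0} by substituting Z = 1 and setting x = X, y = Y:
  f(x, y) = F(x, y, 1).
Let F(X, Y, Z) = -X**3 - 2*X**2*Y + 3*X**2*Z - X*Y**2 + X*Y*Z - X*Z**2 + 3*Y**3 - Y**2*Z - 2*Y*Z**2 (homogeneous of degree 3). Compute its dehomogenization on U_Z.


f(x, y) = -x**3 - 2*x**2*y + 3*x**2 - x*y**2 + x*y - x + 3*y**3 - y**2 - 2*y

On U_Z we set Z = 1. Each monomial c·X^i·Y^j·Z^k in F becomes c·x^i·y^j·1^k = c·x^i·y^j.
Substituting Z = 1: F(X, Y, 1) = -x**3 - 2*x**2*y + 3*x**2 - x*y**2 + x*y - x + 3*y**3 - y**2 - 2*y.
Note: deg(f) ≤ deg(F) = 3; strict inequality happens when F is divisible by Z (lost terms).


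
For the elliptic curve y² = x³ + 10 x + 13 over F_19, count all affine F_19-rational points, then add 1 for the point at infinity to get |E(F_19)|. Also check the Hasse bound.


Affine points = {(1, 9), (1, 10), (5, 6), (5, 13), (6, 2), (6, 17), (8, 4), (8, 15), (10, 7), (10, 12), (14, 3), (14, 16), (15, 2), (15, 17), (17, 2), (17, 17)}; affine count = 16; |E(F_19)| = 17.

Discriminant check: Δ ∝ 4a³ + 27b² = 4·10³ + 27·13² = 4·1000 + 27·169 ≡ 13 (mod 19). Nonzero ⇒ E is nonsingular.
For each x ∈ F_19, compute rhs = x³ + 10·x + 13 mod 19, then count y ∈ F_19 with y² ≡ rhs.
  x = 0: rhs = 13, matching y values: none (0 points).
  x = 1: rhs = 5, matching y values: 9, 10 (2 points).
  x = 2: rhs = 3, matching y values: none (0 points).
  x = 3: rhs = 13, matching y values: none (0 points).
  x = 4: rhs = 3, matching y values: none (0 points).
  x = 5: rhs = 17, matching y values: 6, 13 (2 points).
  x = 6: rhs = 4, matching y values: 2, 17 (2 points).
  x = 7: rhs = 8, matching y values: none (0 points).
  x = 8: rhs = 16, matching y values: 4, 15 (2 points).
  x = 9: rhs = 15, matching y values: none (0 points).
  x = 10: rhs = 11, matching y values: 7, 12 (2 points).
  x = 11: rhs = 10, matching y values: none (0 points).
  x = 12: rhs = 18, matching y values: none (0 points).
  x = 13: rhs = 3, matching y values: none (0 points).
  x = 14: rhs = 9, matching y values: 3, 16 (2 points).
  x = 15: rhs = 4, matching y values: 2, 17 (2 points).
  x = 16: rhs = 13, matching y values: none (0 points).
  x = 17: rhs = 4, matching y values: 2, 17 (2 points).
  x = 18: rhs = 2, matching y values: none (0 points).
Total affine count: 16.
Full point count |E(F_19)| = 16 + 1 = 17.
Hasse bound: |17 − (19+1)| = |-3| = 3 ≤ 2√19 ≈ 8.7178 ✓.


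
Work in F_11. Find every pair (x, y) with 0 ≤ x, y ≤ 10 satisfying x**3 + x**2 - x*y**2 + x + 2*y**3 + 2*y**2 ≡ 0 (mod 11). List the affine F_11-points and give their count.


Affine F_11-points: {(0, 0), (0, 10), (1, 3), (2, 5), (3, 5), (5, 1), (5, 5), (6, 7), (7, 1), (7, 9), (8, 4), (9, 1), (10, 6), (10, 10)}; count = 14.

For each of the 121 pairs (x, y) ∈ F_11², evaluate f(x, y) mod 11. Record the zeros.
  x = 0: [0↦0, 1↦4, 2↦2, 3↦6, 4↦6, 5↦3, 6↦9, 7↦3, 8↦8, 9↦3, 10↦0]  zeros at y ∈ {0, 10}
  x = 1: [0↦3, 1↦6, 2↦1, 3↦0, 4↦4, 5↦3, 6↦9, 7↦1, 8↦2, 9↦2, 10↦2]  zeros at y ∈ {3}
  x = 2: [0↦3, 1↦5, 2↦8, 3↦2, 4↦10, 5↦0, 6↦6, 7↦7, 8↦4, 9↦9, 10↦1]  zeros at y ∈ {5}
  x = 3: [0↦6, 1↦7, 2↦7, 3↦7, 4↦8, 5↦0, 6↦6, 7↦5, 8↦9, 9↦8, 10↦3]  zeros at y ∈ {5}
  x = 4: [0↦7, 1↦7, 2↦4, 3↦10, 4↦4, 5↦9, 6↦4, 7↦1, 8↦1, 9↦5, 10↦3]  zeros at y ∈ ∅
  x = 5: [0↦1, 1↦0, 2↦5, 3↦6, 4↦4, 5↦0, 6↦6, 7↦1, 8↦8, 9↦6, 10↦7]  zeros at y ∈ {1, 5}
  x = 6: [0↦5, 1↦3, 2↦5, 3↦1, 4↦3, 5↦1, 6↦7, 7↦0, 8↦3, 9↦6, 10↦10]  zeros at y ∈ {7}
  x = 7: [0↦3, 1↦0, 2↦10, 3↦1, 4↦7, 5↦7, 6↦2, 7↦4, 8↦3, 9↦0, 10↦7]  zeros at y ∈ {1, 9}
  x = 8: [0↦1, 1↦8, 2↦4, 3↦1, 4↦0, 5↦2, 6↦8, 7↦8, 8↦3, 9↦5, 10↦4]  zeros at y ∈ {4}
  x = 9: [0↦5, 1↦0, 2↦4, 3↦7, 4↦10, 5↦3, 6↦9, 7↦7, 8↦9, 9↦5, 10↦7]  zeros at y ∈ {1}
  x = 10: [0↦10, 1↦4, 2↦5, 3↦3, 4↦10, 5↦5, 6↦0, 7↦7, 8↦5, 9↦6, 10↦0]  zeros at y ∈ {6, 10}
Collecting zeros: affine points = {(0, 0), (0, 10), (1, 3), (2, 5), (3, 5), (5, 1), (5, 5), (6, 7), (7, 1), (7, 9), (8, 4), (9, 1), (10, 6), (10, 10)}.
Total count |C(F_11)_aff| = 14.


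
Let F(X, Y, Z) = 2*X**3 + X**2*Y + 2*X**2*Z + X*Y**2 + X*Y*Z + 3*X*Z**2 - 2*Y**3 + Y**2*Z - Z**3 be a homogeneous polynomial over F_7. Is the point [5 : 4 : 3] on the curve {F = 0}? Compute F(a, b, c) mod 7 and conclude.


F(5,4,3) ≡ 3 (mod 7); P is NOT on the curve.

Evaluate F(5, 4, 3) term-by-term (mod 7).
  2*X**3 ↦ 2·125·1·1 = 250
  X**2*Y ↦ 1·25·4·1 = 100
  2*X**2*Z ↦ 2·25·1·3 = 150
  X*Y**2 ↦ 1·5·16·1 = 80
  X*Y*Z ↦ 1·5·4·3 = 60
  3*X*Z**2 ↦ 3·5·1·9 = 135
  -2*Y**3 ↦ -2·1·64·1 = -128
  Y**2*Z ↦ 1·1·16·3 = 48
  -Z**3 ↦ -1·1·1·27 = -27
Sum: F(5, 4, 3) = (250) + (100) + (150) + (80) + (60) + (135) + (-128) + (48) + (-27) = 668.
Reducing mod 7: 668 ≡ 3 (mod 7).
Since F(a, b, c) ≡ 3 ≠ 0 (mod 7), P does NOT lie on the curve.


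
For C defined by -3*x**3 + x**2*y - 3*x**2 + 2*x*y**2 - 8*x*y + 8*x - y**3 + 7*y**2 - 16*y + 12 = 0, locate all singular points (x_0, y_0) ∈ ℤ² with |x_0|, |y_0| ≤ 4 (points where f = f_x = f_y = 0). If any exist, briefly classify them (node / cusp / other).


Singular points: {(0, 2)}; classification: node.

Compute partial derivatives:
  f_x = -9*x**2 + 2*x*y - 6*x + 2*y**2 - 8*y + 8.
  f_y = x**2 + 4*x*y - 8*x - 3*y**2 + 14*y - 16.
Scan x_0 ∈ {−4, ..., 4}. For each x_0, f_y(x_0, y) is a polynomial in y; find its integer roots y ∈ {−4, ..., 4}, then test f_x and f at those candidates.
  x = -4: f_y(-4, y) = -3*y**2 - 2*y + 32; no integer root y with |y| ≤ 4.
  x = -3: f_y(-3, y) = -3*y**2 + 2*y + 17; no integer root y with |y| ≤ 4.
  x = -2: f_y(-2, y) = -3*y**2 + 6*y + 4; no integer root y with |y| ≤ 4.
  x = -1: f_y(-1, y) = -3*y**2 + 10*y - 7; vanishes at y ∈ {1}. (-1, 1): f_x = -3 ≠ 0.
  x = 0: f_y(0, y) = -3*y**2 + 14*y - 16; vanishes at y ∈ {2}. (0, 2): f_x = 0, f = 0 — SINGULAR.
  x = 1: f_y(1, y) = -3*y**2 + 18*y - 23; no integer root y with |y| ≤ 4.
  x = 2: f_y(2, y) = -3*y**2 + 22*y - 28; no integer root y with |y| ≤ 4.
  x = 3: f_y(3, y) = -3*y**2 + 26*y - 31; no integer root y with |y| ≤ 4.
  x = 4: f_y(4, y) = -3*y**2 + 30*y - 32; no integer root y with |y| ≤ 4.
Only singular point on the grid: (0, 2).
Classify: substitute x = 0 + u, y = 2 + v and expand: f = -3*u**3 + u**2*v - u**2 + 2*u*v**2 - v**3 + v**2.
No constant or linear terms (consistent with a singular point). Quadratic part: -u**2 + v**2. Cubic part: -3*u**3 + u**2*v + 2*u*v**2 - v**3.
The quadratic part v**2 - u**2 = (v − u)(v + u) splits into two distinct linear factors, so there are two distinct tangent lines y − 2 = ±(x − 0) — this is a node (ordinary double point).
Classification: node.


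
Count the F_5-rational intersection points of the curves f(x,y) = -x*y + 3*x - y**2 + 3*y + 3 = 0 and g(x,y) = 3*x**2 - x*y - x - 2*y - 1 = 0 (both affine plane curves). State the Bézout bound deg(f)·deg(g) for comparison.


Common zeros: {(0, 2)}; count = 1; Bézout bound = 4.

deg(f) = 2, deg(g) = 2, so Bézout bound = 4.
Scan x ∈ F_5. For each x, list the y ∈ F_5 with f(x, y) ≡ 0 and those with g(x, y) ≡ 0 (mod 5); the common zeros in that column are the intersection.
  x = 0: f ≡ 0 at y ∈ {1, 2}; g ≡ 0 at y ∈ {2}; common: {2}.
  x = 1: f ≡ 0 at y ∈ ∅; g ≡ 0 at y ∈ {2}; common: ∅.
  x = 2: f ≡ 0 at y ∈ ∅; g ≡ 0 at y ∈ {1}; common: ∅.
  x = 3: f ≡ 0 at y ∈ ∅; g ≡ 0 at y ∈ ∅; common: ∅.
  x = 4: f ≡ 0 at y ∈ {0, 4}; g ≡ 0 at y ∈ {3}; common: ∅.
Collecting: common zeros = {(0, 2)}, so the count is 1.
Comparison with the Bézout bound: 1 ≤ 4 = deg(f)·deg(g), as expected for curves with no common component (the affine F_5-count falls short of the bound because intersections may lie at infinity, over extension fields, or carry multiplicity).


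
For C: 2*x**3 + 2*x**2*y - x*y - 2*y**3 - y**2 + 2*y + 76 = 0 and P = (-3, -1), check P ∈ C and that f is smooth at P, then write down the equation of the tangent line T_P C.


Tangent line at P: 67*x + 19*y + 220 = 0.

Step 1: f(-3, -1) = 0, so P lies on C.
Step 2: partial derivatives
  f_x(x, y) = 6*x**2 + 4*x*y - y, f_y(x, y) = 2*x**2 - x - 6*y**2 - 2*y + 2.
  f_x(P) = 67, f_y(P) = 19 (gradient nonzero, so P is smooth).
Step 3: tangent line at P: 67·(x − -3) + 19·(y − -1) = 0.
Expanding: 67*x + 19*y + 220 = 0.


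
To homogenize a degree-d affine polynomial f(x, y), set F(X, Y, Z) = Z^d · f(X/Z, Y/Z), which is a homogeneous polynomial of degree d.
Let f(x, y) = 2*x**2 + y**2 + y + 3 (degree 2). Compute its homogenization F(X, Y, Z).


F(X, Y, Z) = 2*X**2 + Y**2 + Y*Z + 3*Z**2

deg(f) = 2.
Substitute x = X/Z, y = Y/Z into f, then multiply by Z^2.
  monomial 2·x^2·y^0 ↦ 2·X^2·Y^0·Z^0.
  monomial 1·x^0·y^2 ↦ 1·X^0·Y^2·Z^0.
  monomial 1·x^0·y^1 ↦ 1·X^0·Y^1·Z^1.
  monomial 3·x^0·y^0 ↦ 3·X^0·Y^0·Z^2.
Collecting: F(X, Y, Z) = 2*X**2 + Y**2 + Y*Z + 3*Z**2.


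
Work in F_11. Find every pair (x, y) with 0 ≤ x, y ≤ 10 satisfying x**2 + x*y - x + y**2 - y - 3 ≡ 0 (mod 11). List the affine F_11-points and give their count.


Affine F_11-points: {(1, 5), (1, 6), (2, 3), (2, 7), (3, 2), (3, 7), (5, 1), (5, 6), (6, 1), (6, 5), (7, 2), (7, 3)}; count = 12.

For each of the 121 pairs (x, y) ∈ F_11², evaluate f(x, y) mod 11. Record the zeros.
  x = 0: [0↦8, 1↦8, 2↦10, 3↦3, 4↦9, 5↦6, 6↦5, 7↦6, 8↦9, 9↦3, 10↦10]  zeros at y ∈ ∅
  x = 1: [0↦8, 1↦9, 2↦1, 3↦6, 4↦2, 5↦0, 6↦0, 7↦2, 8↦6, 9↦1, 10↦9]  zeros at y ∈ {5, 6}
  x = 2: [0↦10, 1↦1, 2↦5, 3↦0, 4↦8, 5↦7, 6↦8, 7↦0, 8↦5, 9↦1, 10↦10]  zeros at y ∈ {3, 7}
  x = 3: [0↦3, 1↦6, 2↦0, 3↦7, 4↦5, 5↦5, 6↦7, 7↦0, 8↦6, 9↦3, 10↦2]  zeros at y ∈ {2, 7}
  x = 4: [0↦9, 1↦2, 2↦8, 3↦5, 4↦4, 5↦5, 6↦8, 7↦2, 8↦9, 9↦7, 10↦7]  zeros at y ∈ ∅
  x = 5: [0↦6, 1↦0, 2↦7, 3↦5, 4↦5, 5↦7, 6↦0, 7↦6, 8↦3, 9↦2, 10↦3]  zeros at y ∈ {1, 6}
  x = 6: [0↦5, 1↦0, 2↦8, 3↦7, 4↦8, 5↦0, 6↦5, 7↦1, 8↦10, 9↦10, 10↦1]  zeros at y ∈ {1, 5}
  x = 7: [0↦6, 1↦2, 2↦0, 3↦0, 4↦2, 5↦6, 6↦1, 7↦9, 8↦8, 9↦9, 10↦1]  zeros at y ∈ {2, 3}
  x = 8: [0↦9, 1↦6, 2↦5, 3↦6, 4↦9, 5↦3, 6↦10, 7↦8, 8↦8, 9↦10, 10↦3]  zeros at y ∈ ∅
  x = 9: [0↦3, 1↦1, 2↦1, 3↦3, 4↦7, 5↦2, 6↦10, 7↦9, 8↦10, 9↦2, 10↦7]  zeros at y ∈ ∅
  x = 10: [0↦10, 1↦9, 2↦10, 3↦2, 4↦7, 5↦3, 6↦1, 7↦1, 8↦3, 9↦7, 10↦2]  zeros at y ∈ ∅
Collecting zeros: affine points = {(1, 5), (1, 6), (2, 3), (2, 7), (3, 2), (3, 7), (5, 1), (5, 6), (6, 1), (6, 5), (7, 2), (7, 3)}.
Total count |C(F_11)_aff| = 12.


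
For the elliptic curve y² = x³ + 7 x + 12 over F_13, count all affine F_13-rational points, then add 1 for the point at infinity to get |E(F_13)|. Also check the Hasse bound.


Affine points = {(0, 5), (0, 8), (4, 0), (5, 4), (5, 9), (6, 6), (6, 7), (7, 1), (7, 12), (10, 4), (10, 9), (11, 4), (11, 9), (12, 2), (12, 11)}; affine count = 15; |E(F_13)| = 16.

Discriminant check: Δ ∝ 4a³ + 27b² = 4·7³ + 27·12² = 4·343 + 27·144 ≡ 8 (mod 13). Nonzero ⇒ E is nonsingular.
For each x ∈ F_13, compute rhs = x³ + 7·x + 12 mod 13, then count y ∈ F_13 with y² ≡ rhs.
  x = 0: rhs = 12, matching y values: 5, 8 (2 points).
  x = 1: rhs = 7, matching y values: none (0 points).
  x = 2: rhs = 8, matching y values: none (0 points).
  x = 3: rhs = 8, matching y values: none (0 points).
  x = 4: rhs = 0, matching y values: 0 (1 points).
  x = 5: rhs = 3, matching y values: 4, 9 (2 points).
  x = 6: rhs = 10, matching y values: 6, 7 (2 points).
  x = 7: rhs = 1, matching y values: 1, 12 (2 points).
  x = 8: rhs = 8, matching y values: none (0 points).
  x = 9: rhs = 11, matching y values: none (0 points).
  x = 10: rhs = 3, matching y values: 4, 9 (2 points).
  x = 11: rhs = 3, matching y values: 4, 9 (2 points).
  x = 12: rhs = 4, matching y values: 2, 11 (2 points).
Total affine count: 15.
Full point count |E(F_13)| = 15 + 1 = 16.
Hasse bound: |16 − (13+1)| = |2| = 2 ≤ 2√13 ≈ 7.2111 ✓.


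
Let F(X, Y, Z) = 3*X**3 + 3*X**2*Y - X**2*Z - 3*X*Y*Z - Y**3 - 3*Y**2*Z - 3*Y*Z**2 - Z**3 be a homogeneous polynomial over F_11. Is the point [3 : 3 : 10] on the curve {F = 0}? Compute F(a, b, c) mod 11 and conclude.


F(3,3,10) ≡ 3 (mod 11); P is NOT on the curve.

Evaluate F(3, 3, 10) term-by-term (mod 11).
  3*X**3 ↦ 3·27·1·1 = 81
  3*X**2*Y ↦ 3·9·3·1 = 81
  -X**2*Z ↦ -1·9·1·10 = -90
  -3*X*Y*Z ↦ -3·3·3·10 = -270
  -Y**3 ↦ -1·1·27·1 = -27
  -3*Y**2*Z ↦ -3·1·9·10 = -270
  -3*Y*Z**2 ↦ -3·1·3·100 = -900
  -Z**3 ↦ -1·1·1·1000 = -1000
Sum: F(3, 3, 10) = (81) + (81) + (-90) + (-270) + (-27) + (-270) + (-900) + (-1000) = -2395.
Reducing mod 11: -2395 ≡ 3 (mod 11).
Since F(a, b, c) ≡ 3 ≠ 0 (mod 11), P does NOT lie on the curve.


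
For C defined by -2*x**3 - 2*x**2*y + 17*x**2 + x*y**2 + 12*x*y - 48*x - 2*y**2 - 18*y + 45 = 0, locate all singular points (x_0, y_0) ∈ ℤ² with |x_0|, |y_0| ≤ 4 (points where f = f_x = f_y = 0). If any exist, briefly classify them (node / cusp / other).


Singular points: {(3, 0)}; classification: node.

Compute partial derivatives:
  f_x = -6*x**2 - 4*x*y + 34*x + y**2 + 12*y - 48.
  f_y = -2*x**2 + 2*x*y + 12*x - 4*y - 18.
Scan x_0 ∈ {−4, ..., 4}. For each x_0, f_y(x_0, y) is a polynomial in y; find its integer roots y ∈ {−4, ..., 4}, then test f_x and f at those candidates.
  x = -4: f_y(-4, y) = -12*y - 98; no integer root y with |y| ≤ 4.
  x = -3: f_y(-3, y) = -10*y - 72; no integer root y with |y| ≤ 4.
  x = -2: f_y(-2, y) = -8*y - 50; no integer root y with |y| ≤ 4.
  x = -1: f_y(-1, y) = -6*y - 32; no integer root y with |y| ≤ 4.
  x = 0: f_y(0, y) = -4*y - 18; no integer root y with |y| ≤ 4.
  x = 1: f_y(1, y) = -2*y - 8; vanishes at y ∈ {-4}. (1, -4): f_x = -36 ≠ 0.
  x = 2: f_y(2, y) = -2; no integer root y with |y| ≤ 4.
  x = 3: f_y(3, y) = 2*y; vanishes at y ∈ {0}. (3, 0): f_x = 0, f = 0 — SINGULAR.
  x = 4: f_y(4, y) = 4*y - 2; no integer root y with |y| ≤ 4.
Only singular point on the grid: (3, 0).
Classify: substitute x = 3 + u, y = 0 + v and expand: f = -2*u**3 - 2*u**2*v - u**2 + u*v**2 + v**2.
No constant or linear terms (consistent with a singular point). Quadratic part: -u**2 + v**2. Cubic part: -2*u**3 - 2*u**2*v + u*v**2.
The quadratic part v**2 - u**2 = (v − u)(v + u) splits into two distinct linear factors, so there are two distinct tangent lines y − 0 = ±(x − 3) — this is a node (ordinary double point).
Classification: node.


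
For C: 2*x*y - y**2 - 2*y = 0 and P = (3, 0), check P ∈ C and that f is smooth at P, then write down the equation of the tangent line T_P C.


Tangent line at P: 4*y = 0.

Step 1: f(3, 0) = 0, so P lies on C.
Step 2: partial derivatives
  f_x(x, y) = 2*y, f_y(x, y) = 2*x - 2*y - 2.
  f_x(P) = 0, f_y(P) = 4 (gradient nonzero, so P is smooth).
Step 3: tangent line at P: 0·(x − 3) + 4·(y − 0) = 0.
Expanding: 4*y = 0.


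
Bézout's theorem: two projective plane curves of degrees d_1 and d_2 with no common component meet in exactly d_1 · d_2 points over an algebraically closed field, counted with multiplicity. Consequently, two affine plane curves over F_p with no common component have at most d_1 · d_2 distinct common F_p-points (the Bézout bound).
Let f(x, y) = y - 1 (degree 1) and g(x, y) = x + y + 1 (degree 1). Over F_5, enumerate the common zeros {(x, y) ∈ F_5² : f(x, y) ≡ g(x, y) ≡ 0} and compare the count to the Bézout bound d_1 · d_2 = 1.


Common zeros: {(3, 1)}; count = 1; Bézout bound = 1.

deg(f) = 1, deg(g) = 1, so Bézout bound = 1.
Scan x ∈ F_5. For each x, list the y ∈ F_5 with f(x, y) ≡ 0 and those with g(x, y) ≡ 0 (mod 5); the common zeros in that column are the intersection.
  x = 0: f ≡ 0 at y ∈ {1}; g ≡ 0 at y ∈ {4}; common: ∅.
  x = 1: f ≡ 0 at y ∈ {1}; g ≡ 0 at y ∈ {3}; common: ∅.
  x = 2: f ≡ 0 at y ∈ {1}; g ≡ 0 at y ∈ {2}; common: ∅.
  x = 3: f ≡ 0 at y ∈ {1}; g ≡ 0 at y ∈ {1}; common: {1}.
  x = 4: f ≡ 0 at y ∈ {1}; g ≡ 0 at y ∈ {0}; common: ∅.
Collecting: common zeros = {(3, 1)}, so the count is 1.
Comparison with the Bézout bound: 1 ≤ 1 = deg(f)·deg(g), as expected for curves with no common component (the bound is attained).


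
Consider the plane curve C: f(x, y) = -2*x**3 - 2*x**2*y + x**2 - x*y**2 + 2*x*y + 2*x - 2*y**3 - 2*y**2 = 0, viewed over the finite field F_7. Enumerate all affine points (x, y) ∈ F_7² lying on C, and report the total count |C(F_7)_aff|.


Affine F_7-points: {(0, 0), (0, 6), (1, 4), (1, 6), (2, 5), (4, 6), (5, 5), (6, 5)}; count = 8.

For each of the 49 pairs (x, y) ∈ F_7², evaluate f(x, y) mod 7. Record the zeros.
  x = 0: [0↦0, 1↦3, 2↦4, 3↦5, 4↦1, 5↦1, 6↦0]  zeros at y ∈ {0, 6}
  x = 1: [0↦1, 1↦3, 2↦1, 3↦4, 4↦0, 5↦5, 6↦0]  zeros at y ∈ {4, 6}
  x = 2: [0↦6, 1↦3, 2↦1, 3↦2, 4↦1, 5↦0, 6↦1]  zeros at y ∈ {5}
  x = 3: [0↦3, 1↦5, 2↦6, 3↦1, 4↦6, 5↦2, 6↦5]  zeros at y ∈ ∅
  x = 4: [0↦1, 1↦4, 2↦4, 3↦3, 4↦3, 5↦6, 6↦0]  zeros at y ∈ {6}
  x = 5: [0↦2, 1↦2, 2↦4, 3↦3, 4↦1, 5↦0, 6↦2]  zeros at y ∈ {5}
  x = 6: [0↦1, 1↦1, 2↦1, 3↦3, 4↦2, 5↦0, 6↦6]  zeros at y ∈ {5}
Collecting zeros: affine points = {(0, 0), (0, 6), (1, 4), (1, 6), (2, 5), (4, 6), (5, 5), (6, 5)}.
Total count |C(F_7)_aff| = 8.
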